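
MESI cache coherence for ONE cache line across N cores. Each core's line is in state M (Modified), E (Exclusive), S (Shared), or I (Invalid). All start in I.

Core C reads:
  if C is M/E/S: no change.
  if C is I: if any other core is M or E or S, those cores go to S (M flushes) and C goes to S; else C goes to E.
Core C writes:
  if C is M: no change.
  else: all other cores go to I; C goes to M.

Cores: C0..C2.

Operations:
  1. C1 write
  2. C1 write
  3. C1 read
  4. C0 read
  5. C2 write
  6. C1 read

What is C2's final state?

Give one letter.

Answer: S

Derivation:
Op 1: C1 write [C1 write: invalidate none -> C1=M] -> [I,M,I]
Op 2: C1 write [C1 write: already M (modified), no change] -> [I,M,I]
Op 3: C1 read [C1 read: already in M, no change] -> [I,M,I]
Op 4: C0 read [C0 read from I: others=['C1=M'] -> C0=S, others downsized to S] -> [S,S,I]
Op 5: C2 write [C2 write: invalidate ['C0=S', 'C1=S'] -> C2=M] -> [I,I,M]
Op 6: C1 read [C1 read from I: others=['C2=M'] -> C1=S, others downsized to S] -> [I,S,S]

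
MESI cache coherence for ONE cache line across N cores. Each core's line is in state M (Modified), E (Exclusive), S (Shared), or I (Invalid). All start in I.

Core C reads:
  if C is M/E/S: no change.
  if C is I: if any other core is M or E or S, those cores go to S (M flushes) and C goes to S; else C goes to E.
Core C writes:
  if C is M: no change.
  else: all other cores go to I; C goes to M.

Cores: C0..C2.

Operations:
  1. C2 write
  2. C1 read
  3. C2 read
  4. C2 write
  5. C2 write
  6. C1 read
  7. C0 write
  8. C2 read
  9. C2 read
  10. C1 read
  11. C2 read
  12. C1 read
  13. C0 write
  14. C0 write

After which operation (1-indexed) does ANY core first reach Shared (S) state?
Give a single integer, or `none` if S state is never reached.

Answer: 2

Derivation:
Op 1: C2 write [C2 write: invalidate none -> C2=M] -> [I,I,M]
Op 2: C1 read [C1 read from I: others=['C2=M'] -> C1=S, others downsized to S] -> [I,S,S]
  -> First S state at op 2; remaining ops need not be traced.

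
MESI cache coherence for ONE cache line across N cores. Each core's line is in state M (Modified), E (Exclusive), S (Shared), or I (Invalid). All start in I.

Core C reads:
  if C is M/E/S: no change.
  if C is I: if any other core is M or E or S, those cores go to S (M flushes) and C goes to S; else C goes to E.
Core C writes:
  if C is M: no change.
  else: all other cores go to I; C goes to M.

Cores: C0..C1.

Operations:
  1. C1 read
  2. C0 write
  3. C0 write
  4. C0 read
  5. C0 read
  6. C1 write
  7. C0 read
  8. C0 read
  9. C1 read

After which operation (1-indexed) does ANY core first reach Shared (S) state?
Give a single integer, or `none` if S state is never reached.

Answer: 7

Derivation:
Op 1: C1 read [C1 read from I: no other sharers -> C1=E (exclusive)] -> [I,E]
Op 2: C0 write [C0 write: invalidate ['C1=E'] -> C0=M] -> [M,I]
Op 3: C0 write [C0 write: already M (modified), no change] -> [M,I]
Op 4: C0 read [C0 read: already in M, no change] -> [M,I]
Op 5: C0 read [C0 read: already in M, no change] -> [M,I]
Op 6: C1 write [C1 write: invalidate ['C0=M'] -> C1=M] -> [I,M]
Op 7: C0 read [C0 read from I: others=['C1=M'] -> C0=S, others downsized to S] -> [S,S]
  -> First S state at op 7; remaining ops need not be traced.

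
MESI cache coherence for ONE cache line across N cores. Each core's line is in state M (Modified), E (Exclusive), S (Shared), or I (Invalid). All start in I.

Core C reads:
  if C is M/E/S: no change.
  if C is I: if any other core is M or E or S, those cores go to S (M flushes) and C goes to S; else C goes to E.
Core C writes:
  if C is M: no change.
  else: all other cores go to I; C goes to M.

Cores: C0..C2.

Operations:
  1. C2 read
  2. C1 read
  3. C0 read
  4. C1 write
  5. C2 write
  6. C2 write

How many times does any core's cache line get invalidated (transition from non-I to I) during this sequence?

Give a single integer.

Answer: 3

Derivation:
Op 1: C2 read [C2 read from I: no other sharers -> C2=E (exclusive)] -> [I,I,E] (invalidations this op: 0; running total: 0)
Op 2: C1 read [C1 read from I: others=['C2=E'] -> C1=S, others downsized to S] -> [I,S,S] (invalidations this op: 0; running total: 0)
Op 3: C0 read [C0 read from I: others=['C1=S', 'C2=S'] -> C0=S, others downsized to S] -> [S,S,S] (invalidations this op: 0; running total: 0)
Op 4: C1 write [C1 write: invalidate ['C0=S', 'C2=S'] -> C1=M] -> [I,M,I] (invalidations this op: 2; running total: 2)
Op 5: C2 write [C2 write: invalidate ['C1=M'] -> C2=M] -> [I,I,M] (invalidations this op: 1; running total: 3)
Op 6: C2 write [C2 write: already M (modified), no change] -> [I,I,M] (invalidations this op: 0; running total: 3)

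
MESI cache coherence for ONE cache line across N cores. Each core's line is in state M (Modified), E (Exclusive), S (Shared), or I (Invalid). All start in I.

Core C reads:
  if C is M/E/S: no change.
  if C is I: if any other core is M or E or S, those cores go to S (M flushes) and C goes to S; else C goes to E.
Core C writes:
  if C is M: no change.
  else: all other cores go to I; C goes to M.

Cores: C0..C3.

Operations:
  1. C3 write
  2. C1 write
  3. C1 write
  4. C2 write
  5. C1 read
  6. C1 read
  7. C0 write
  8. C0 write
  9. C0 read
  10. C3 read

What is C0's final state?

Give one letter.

Op 1: C3 write [C3 write: invalidate none -> C3=M] -> [I,I,I,M]
Op 2: C1 write [C1 write: invalidate ['C3=M'] -> C1=M] -> [I,M,I,I]
Op 3: C1 write [C1 write: already M (modified), no change] -> [I,M,I,I]
Op 4: C2 write [C2 write: invalidate ['C1=M'] -> C2=M] -> [I,I,M,I]
Op 5: C1 read [C1 read from I: others=['C2=M'] -> C1=S, others downsized to S] -> [I,S,S,I]
Op 6: C1 read [C1 read: already in S, no change] -> [I,S,S,I]
Op 7: C0 write [C0 write: invalidate ['C1=S', 'C2=S'] -> C0=M] -> [M,I,I,I]
Op 8: C0 write [C0 write: already M (modified), no change] -> [M,I,I,I]
Op 9: C0 read [C0 read: already in M, no change] -> [M,I,I,I]
Op 10: C3 read [C3 read from I: others=['C0=M'] -> C3=S, others downsized to S] -> [S,I,I,S]

Answer: S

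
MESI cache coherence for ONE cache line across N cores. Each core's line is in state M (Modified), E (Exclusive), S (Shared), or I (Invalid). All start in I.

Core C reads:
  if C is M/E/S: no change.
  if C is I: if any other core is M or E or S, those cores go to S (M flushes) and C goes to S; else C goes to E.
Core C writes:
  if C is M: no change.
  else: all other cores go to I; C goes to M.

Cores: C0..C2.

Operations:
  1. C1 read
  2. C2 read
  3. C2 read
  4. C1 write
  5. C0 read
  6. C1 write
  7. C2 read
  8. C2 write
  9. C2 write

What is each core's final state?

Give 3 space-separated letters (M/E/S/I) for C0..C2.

Op 1: C1 read [C1 read from I: no other sharers -> C1=E (exclusive)] -> [I,E,I]
Op 2: C2 read [C2 read from I: others=['C1=E'] -> C2=S, others downsized to S] -> [I,S,S]
Op 3: C2 read [C2 read: already in S, no change] -> [I,S,S]
Op 4: C1 write [C1 write: invalidate ['C2=S'] -> C1=M] -> [I,M,I]
Op 5: C0 read [C0 read from I: others=['C1=M'] -> C0=S, others downsized to S] -> [S,S,I]
Op 6: C1 write [C1 write: invalidate ['C0=S'] -> C1=M] -> [I,M,I]
Op 7: C2 read [C2 read from I: others=['C1=M'] -> C2=S, others downsized to S] -> [I,S,S]
Op 8: C2 write [C2 write: invalidate ['C1=S'] -> C2=M] -> [I,I,M]
Op 9: C2 write [C2 write: already M (modified), no change] -> [I,I,M]

Answer: I I M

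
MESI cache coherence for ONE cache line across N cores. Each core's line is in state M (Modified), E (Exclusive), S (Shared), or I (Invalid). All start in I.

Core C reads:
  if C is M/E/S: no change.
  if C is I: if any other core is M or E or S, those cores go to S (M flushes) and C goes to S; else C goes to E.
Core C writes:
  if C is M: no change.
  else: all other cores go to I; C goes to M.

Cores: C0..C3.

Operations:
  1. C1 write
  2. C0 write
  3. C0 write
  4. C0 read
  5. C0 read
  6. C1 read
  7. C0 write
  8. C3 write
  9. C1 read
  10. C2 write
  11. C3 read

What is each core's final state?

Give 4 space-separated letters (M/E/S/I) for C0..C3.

Op 1: C1 write [C1 write: invalidate none -> C1=M] -> [I,M,I,I]
Op 2: C0 write [C0 write: invalidate ['C1=M'] -> C0=M] -> [M,I,I,I]
Op 3: C0 write [C0 write: already M (modified), no change] -> [M,I,I,I]
Op 4: C0 read [C0 read: already in M, no change] -> [M,I,I,I]
Op 5: C0 read [C0 read: already in M, no change] -> [M,I,I,I]
Op 6: C1 read [C1 read from I: others=['C0=M'] -> C1=S, others downsized to S] -> [S,S,I,I]
Op 7: C0 write [C0 write: invalidate ['C1=S'] -> C0=M] -> [M,I,I,I]
Op 8: C3 write [C3 write: invalidate ['C0=M'] -> C3=M] -> [I,I,I,M]
Op 9: C1 read [C1 read from I: others=['C3=M'] -> C1=S, others downsized to S] -> [I,S,I,S]
Op 10: C2 write [C2 write: invalidate ['C1=S', 'C3=S'] -> C2=M] -> [I,I,M,I]
Op 11: C3 read [C3 read from I: others=['C2=M'] -> C3=S, others downsized to S] -> [I,I,S,S]

Answer: I I S S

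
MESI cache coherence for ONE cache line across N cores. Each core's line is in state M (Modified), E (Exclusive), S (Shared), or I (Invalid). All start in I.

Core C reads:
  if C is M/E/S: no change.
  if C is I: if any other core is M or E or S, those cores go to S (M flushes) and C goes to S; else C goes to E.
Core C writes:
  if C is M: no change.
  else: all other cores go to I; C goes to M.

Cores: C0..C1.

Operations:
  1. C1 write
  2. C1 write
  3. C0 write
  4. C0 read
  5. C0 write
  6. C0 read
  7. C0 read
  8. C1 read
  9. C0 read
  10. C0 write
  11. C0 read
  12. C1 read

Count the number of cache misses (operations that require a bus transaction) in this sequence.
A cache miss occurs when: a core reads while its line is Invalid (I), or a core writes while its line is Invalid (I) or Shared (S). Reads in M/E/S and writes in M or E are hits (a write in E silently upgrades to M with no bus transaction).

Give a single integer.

Answer: 5

Derivation:
Op 1: C1 write [C1 write: invalidate none -> C1=M] -> [I,M] [MISS #1: write from I]
Op 2: C1 write [C1 write: already M (modified), no change] -> [I,M] [hit: write from M]
Op 3: C0 write [C0 write: invalidate ['C1=M'] -> C0=M] -> [M,I] [MISS #2: write from I]
Op 4: C0 read [C0 read: already in M, no change] -> [M,I] [hit: read from M]
Op 5: C0 write [C0 write: already M (modified), no change] -> [M,I] [hit: write from M]
Op 6: C0 read [C0 read: already in M, no change] -> [M,I] [hit: read from M]
Op 7: C0 read [C0 read: already in M, no change] -> [M,I] [hit: read from M]
Op 8: C1 read [C1 read from I: others=['C0=M'] -> C1=S, others downsized to S] -> [S,S] [MISS #3: read from I]
Op 9: C0 read [C0 read: already in S, no change] -> [S,S] [hit: read from S]
Op 10: C0 write [C0 write: invalidate ['C1=S'] -> C0=M] -> [M,I] [MISS #4: write from S]
Op 11: C0 read [C0 read: already in M, no change] -> [M,I] [hit: read from M]
Op 12: C1 read [C1 read from I: others=['C0=M'] -> C1=S, others downsized to S] -> [S,S] [MISS #5: read from I]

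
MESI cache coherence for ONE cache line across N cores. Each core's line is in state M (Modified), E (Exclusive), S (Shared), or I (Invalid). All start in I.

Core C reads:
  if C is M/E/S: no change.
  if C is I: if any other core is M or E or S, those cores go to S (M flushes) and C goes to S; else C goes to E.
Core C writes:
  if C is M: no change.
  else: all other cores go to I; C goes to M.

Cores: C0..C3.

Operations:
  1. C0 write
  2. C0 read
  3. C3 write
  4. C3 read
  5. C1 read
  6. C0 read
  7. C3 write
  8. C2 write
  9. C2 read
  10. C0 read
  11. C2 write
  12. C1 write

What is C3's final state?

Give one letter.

Answer: I

Derivation:
Op 1: C0 write [C0 write: invalidate none -> C0=M] -> [M,I,I,I]
Op 2: C0 read [C0 read: already in M, no change] -> [M,I,I,I]
Op 3: C3 write [C3 write: invalidate ['C0=M'] -> C3=M] -> [I,I,I,M]
Op 4: C3 read [C3 read: already in M, no change] -> [I,I,I,M]
Op 5: C1 read [C1 read from I: others=['C3=M'] -> C1=S, others downsized to S] -> [I,S,I,S]
Op 6: C0 read [C0 read from I: others=['C1=S', 'C3=S'] -> C0=S, others downsized to S] -> [S,S,I,S]
Op 7: C3 write [C3 write: invalidate ['C0=S', 'C1=S'] -> C3=M] -> [I,I,I,M]
Op 8: C2 write [C2 write: invalidate ['C3=M'] -> C2=M] -> [I,I,M,I]
Op 9: C2 read [C2 read: already in M, no change] -> [I,I,M,I]
Op 10: C0 read [C0 read from I: others=['C2=M'] -> C0=S, others downsized to S] -> [S,I,S,I]
Op 11: C2 write [C2 write: invalidate ['C0=S'] -> C2=M] -> [I,I,M,I]
Op 12: C1 write [C1 write: invalidate ['C2=M'] -> C1=M] -> [I,M,I,I]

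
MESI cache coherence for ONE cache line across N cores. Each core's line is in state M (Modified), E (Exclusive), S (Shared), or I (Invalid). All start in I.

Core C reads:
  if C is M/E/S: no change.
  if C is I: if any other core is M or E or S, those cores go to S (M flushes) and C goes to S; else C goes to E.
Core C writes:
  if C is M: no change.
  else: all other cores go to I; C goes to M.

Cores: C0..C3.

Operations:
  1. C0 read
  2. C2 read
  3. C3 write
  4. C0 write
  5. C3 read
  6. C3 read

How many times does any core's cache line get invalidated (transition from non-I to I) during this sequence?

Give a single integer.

Op 1: C0 read [C0 read from I: no other sharers -> C0=E (exclusive)] -> [E,I,I,I] (invalidations this op: 0; running total: 0)
Op 2: C2 read [C2 read from I: others=['C0=E'] -> C2=S, others downsized to S] -> [S,I,S,I] (invalidations this op: 0; running total: 0)
Op 3: C3 write [C3 write: invalidate ['C0=S', 'C2=S'] -> C3=M] -> [I,I,I,M] (invalidations this op: 2; running total: 2)
Op 4: C0 write [C0 write: invalidate ['C3=M'] -> C0=M] -> [M,I,I,I] (invalidations this op: 1; running total: 3)
Op 5: C3 read [C3 read from I: others=['C0=M'] -> C3=S, others downsized to S] -> [S,I,I,S] (invalidations this op: 0; running total: 3)
Op 6: C3 read [C3 read: already in S, no change] -> [S,I,I,S] (invalidations this op: 0; running total: 3)

Answer: 3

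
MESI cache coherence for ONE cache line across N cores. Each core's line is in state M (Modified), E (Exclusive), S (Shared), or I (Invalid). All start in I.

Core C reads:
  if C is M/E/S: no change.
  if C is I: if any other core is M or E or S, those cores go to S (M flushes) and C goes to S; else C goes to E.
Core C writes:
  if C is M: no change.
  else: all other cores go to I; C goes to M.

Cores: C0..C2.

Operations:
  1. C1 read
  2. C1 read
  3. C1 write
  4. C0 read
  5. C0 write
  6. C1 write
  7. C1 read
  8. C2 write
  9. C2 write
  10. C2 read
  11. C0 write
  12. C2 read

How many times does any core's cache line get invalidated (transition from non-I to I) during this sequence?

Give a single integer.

Answer: 4

Derivation:
Op 1: C1 read [C1 read from I: no other sharers -> C1=E (exclusive)] -> [I,E,I] (invalidations this op: 0; running total: 0)
Op 2: C1 read [C1 read: already in E, no change] -> [I,E,I] (invalidations this op: 0; running total: 0)
Op 3: C1 write [C1 write: invalidate none -> C1=M] -> [I,M,I] (invalidations this op: 0; running total: 0)
Op 4: C0 read [C0 read from I: others=['C1=M'] -> C0=S, others downsized to S] -> [S,S,I] (invalidations this op: 0; running total: 0)
Op 5: C0 write [C0 write: invalidate ['C1=S'] -> C0=M] -> [M,I,I] (invalidations this op: 1; running total: 1)
Op 6: C1 write [C1 write: invalidate ['C0=M'] -> C1=M] -> [I,M,I] (invalidations this op: 1; running total: 2)
Op 7: C1 read [C1 read: already in M, no change] -> [I,M,I] (invalidations this op: 0; running total: 2)
Op 8: C2 write [C2 write: invalidate ['C1=M'] -> C2=M] -> [I,I,M] (invalidations this op: 1; running total: 3)
Op 9: C2 write [C2 write: already M (modified), no change] -> [I,I,M] (invalidations this op: 0; running total: 3)
Op 10: C2 read [C2 read: already in M, no change] -> [I,I,M] (invalidations this op: 0; running total: 3)
Op 11: C0 write [C0 write: invalidate ['C2=M'] -> C0=M] -> [M,I,I] (invalidations this op: 1; running total: 4)
Op 12: C2 read [C2 read from I: others=['C0=M'] -> C2=S, others downsized to S] -> [S,I,S] (invalidations this op: 0; running total: 4)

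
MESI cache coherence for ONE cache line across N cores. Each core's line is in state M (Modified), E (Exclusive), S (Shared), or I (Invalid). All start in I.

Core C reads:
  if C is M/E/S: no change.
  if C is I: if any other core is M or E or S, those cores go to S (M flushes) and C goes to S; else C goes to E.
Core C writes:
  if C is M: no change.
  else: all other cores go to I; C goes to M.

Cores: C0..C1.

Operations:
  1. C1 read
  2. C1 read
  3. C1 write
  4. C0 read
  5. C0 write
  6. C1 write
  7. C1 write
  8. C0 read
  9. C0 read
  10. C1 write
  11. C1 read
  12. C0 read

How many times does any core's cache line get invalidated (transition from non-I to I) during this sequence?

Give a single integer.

Op 1: C1 read [C1 read from I: no other sharers -> C1=E (exclusive)] -> [I,E] (invalidations this op: 0; running total: 0)
Op 2: C1 read [C1 read: already in E, no change] -> [I,E] (invalidations this op: 0; running total: 0)
Op 3: C1 write [C1 write: invalidate none -> C1=M] -> [I,M] (invalidations this op: 0; running total: 0)
Op 4: C0 read [C0 read from I: others=['C1=M'] -> C0=S, others downsized to S] -> [S,S] (invalidations this op: 0; running total: 0)
Op 5: C0 write [C0 write: invalidate ['C1=S'] -> C0=M] -> [M,I] (invalidations this op: 1; running total: 1)
Op 6: C1 write [C1 write: invalidate ['C0=M'] -> C1=M] -> [I,M] (invalidations this op: 1; running total: 2)
Op 7: C1 write [C1 write: already M (modified), no change] -> [I,M] (invalidations this op: 0; running total: 2)
Op 8: C0 read [C0 read from I: others=['C1=M'] -> C0=S, others downsized to S] -> [S,S] (invalidations this op: 0; running total: 2)
Op 9: C0 read [C0 read: already in S, no change] -> [S,S] (invalidations this op: 0; running total: 2)
Op 10: C1 write [C1 write: invalidate ['C0=S'] -> C1=M] -> [I,M] (invalidations this op: 1; running total: 3)
Op 11: C1 read [C1 read: already in M, no change] -> [I,M] (invalidations this op: 0; running total: 3)
Op 12: C0 read [C0 read from I: others=['C1=M'] -> C0=S, others downsized to S] -> [S,S] (invalidations this op: 0; running total: 3)

Answer: 3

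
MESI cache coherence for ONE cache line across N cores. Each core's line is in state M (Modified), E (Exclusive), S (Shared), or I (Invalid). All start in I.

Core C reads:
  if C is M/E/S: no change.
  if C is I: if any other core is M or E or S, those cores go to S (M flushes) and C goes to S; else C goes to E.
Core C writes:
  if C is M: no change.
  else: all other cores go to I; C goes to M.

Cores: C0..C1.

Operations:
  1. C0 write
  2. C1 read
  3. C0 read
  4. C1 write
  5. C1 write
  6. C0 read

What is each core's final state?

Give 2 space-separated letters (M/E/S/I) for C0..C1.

Op 1: C0 write [C0 write: invalidate none -> C0=M] -> [M,I]
Op 2: C1 read [C1 read from I: others=['C0=M'] -> C1=S, others downsized to S] -> [S,S]
Op 3: C0 read [C0 read: already in S, no change] -> [S,S]
Op 4: C1 write [C1 write: invalidate ['C0=S'] -> C1=M] -> [I,M]
Op 5: C1 write [C1 write: already M (modified), no change] -> [I,M]
Op 6: C0 read [C0 read from I: others=['C1=M'] -> C0=S, others downsized to S] -> [S,S]

Answer: S S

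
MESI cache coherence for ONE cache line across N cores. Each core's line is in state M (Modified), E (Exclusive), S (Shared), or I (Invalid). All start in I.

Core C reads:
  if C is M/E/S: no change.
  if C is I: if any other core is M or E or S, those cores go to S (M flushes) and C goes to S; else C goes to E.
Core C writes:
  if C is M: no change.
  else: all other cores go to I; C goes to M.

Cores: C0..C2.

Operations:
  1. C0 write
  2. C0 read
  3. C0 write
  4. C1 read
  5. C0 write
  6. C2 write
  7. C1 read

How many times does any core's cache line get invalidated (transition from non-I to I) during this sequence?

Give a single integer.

Answer: 2

Derivation:
Op 1: C0 write [C0 write: invalidate none -> C0=M] -> [M,I,I] (invalidations this op: 0; running total: 0)
Op 2: C0 read [C0 read: already in M, no change] -> [M,I,I] (invalidations this op: 0; running total: 0)
Op 3: C0 write [C0 write: already M (modified), no change] -> [M,I,I] (invalidations this op: 0; running total: 0)
Op 4: C1 read [C1 read from I: others=['C0=M'] -> C1=S, others downsized to S] -> [S,S,I] (invalidations this op: 0; running total: 0)
Op 5: C0 write [C0 write: invalidate ['C1=S'] -> C0=M] -> [M,I,I] (invalidations this op: 1; running total: 1)
Op 6: C2 write [C2 write: invalidate ['C0=M'] -> C2=M] -> [I,I,M] (invalidations this op: 1; running total: 2)
Op 7: C1 read [C1 read from I: others=['C2=M'] -> C1=S, others downsized to S] -> [I,S,S] (invalidations this op: 0; running total: 2)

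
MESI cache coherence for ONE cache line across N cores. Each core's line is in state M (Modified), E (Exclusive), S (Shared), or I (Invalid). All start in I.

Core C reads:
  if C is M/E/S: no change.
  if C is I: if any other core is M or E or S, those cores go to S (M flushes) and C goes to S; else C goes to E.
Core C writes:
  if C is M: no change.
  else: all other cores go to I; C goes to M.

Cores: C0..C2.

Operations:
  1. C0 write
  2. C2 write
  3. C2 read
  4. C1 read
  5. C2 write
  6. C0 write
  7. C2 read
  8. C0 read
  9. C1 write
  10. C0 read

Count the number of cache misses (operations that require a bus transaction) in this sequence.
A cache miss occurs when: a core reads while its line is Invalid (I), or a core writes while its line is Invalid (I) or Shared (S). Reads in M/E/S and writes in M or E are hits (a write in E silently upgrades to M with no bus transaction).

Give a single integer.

Op 1: C0 write [C0 write: invalidate none -> C0=M] -> [M,I,I] [MISS #1: write from I]
Op 2: C2 write [C2 write: invalidate ['C0=M'] -> C2=M] -> [I,I,M] [MISS #2: write from I]
Op 3: C2 read [C2 read: already in M, no change] -> [I,I,M] [hit: read from M]
Op 4: C1 read [C1 read from I: others=['C2=M'] -> C1=S, others downsized to S] -> [I,S,S] [MISS #3: read from I]
Op 5: C2 write [C2 write: invalidate ['C1=S'] -> C2=M] -> [I,I,M] [MISS #4: write from S]
Op 6: C0 write [C0 write: invalidate ['C2=M'] -> C0=M] -> [M,I,I] [MISS #5: write from I]
Op 7: C2 read [C2 read from I: others=['C0=M'] -> C2=S, others downsized to S] -> [S,I,S] [MISS #6: read from I]
Op 8: C0 read [C0 read: already in S, no change] -> [S,I,S] [hit: read from S]
Op 9: C1 write [C1 write: invalidate ['C0=S', 'C2=S'] -> C1=M] -> [I,M,I] [MISS #7: write from I]
Op 10: C0 read [C0 read from I: others=['C1=M'] -> C0=S, others downsized to S] -> [S,S,I] [MISS #8: read from I]

Answer: 8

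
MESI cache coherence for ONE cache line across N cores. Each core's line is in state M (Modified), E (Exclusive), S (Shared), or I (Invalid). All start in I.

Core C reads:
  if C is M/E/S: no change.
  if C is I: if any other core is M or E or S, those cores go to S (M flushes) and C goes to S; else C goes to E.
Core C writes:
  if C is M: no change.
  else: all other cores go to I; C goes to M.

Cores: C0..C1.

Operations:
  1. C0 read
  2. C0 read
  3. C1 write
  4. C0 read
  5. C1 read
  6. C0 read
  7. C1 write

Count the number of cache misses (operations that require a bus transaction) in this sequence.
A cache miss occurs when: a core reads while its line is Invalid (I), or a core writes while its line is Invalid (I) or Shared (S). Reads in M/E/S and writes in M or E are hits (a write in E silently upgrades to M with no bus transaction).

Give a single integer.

Answer: 4

Derivation:
Op 1: C0 read [C0 read from I: no other sharers -> C0=E (exclusive)] -> [E,I] [MISS #1: read from I]
Op 2: C0 read [C0 read: already in E, no change] -> [E,I] [hit: read from E]
Op 3: C1 write [C1 write: invalidate ['C0=E'] -> C1=M] -> [I,M] [MISS #2: write from I]
Op 4: C0 read [C0 read from I: others=['C1=M'] -> C0=S, others downsized to S] -> [S,S] [MISS #3: read from I]
Op 5: C1 read [C1 read: already in S, no change] -> [S,S] [hit: read from S]
Op 6: C0 read [C0 read: already in S, no change] -> [S,S] [hit: read from S]
Op 7: C1 write [C1 write: invalidate ['C0=S'] -> C1=M] -> [I,M] [MISS #4: write from S]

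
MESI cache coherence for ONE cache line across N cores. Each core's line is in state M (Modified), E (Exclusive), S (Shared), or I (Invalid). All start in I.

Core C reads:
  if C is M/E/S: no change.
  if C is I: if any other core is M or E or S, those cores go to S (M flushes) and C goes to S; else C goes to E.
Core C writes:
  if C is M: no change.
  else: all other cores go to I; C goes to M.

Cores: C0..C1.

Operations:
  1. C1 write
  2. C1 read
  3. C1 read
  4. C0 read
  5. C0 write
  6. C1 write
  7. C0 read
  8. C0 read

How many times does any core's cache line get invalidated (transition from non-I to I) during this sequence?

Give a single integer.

Answer: 2

Derivation:
Op 1: C1 write [C1 write: invalidate none -> C1=M] -> [I,M] (invalidations this op: 0; running total: 0)
Op 2: C1 read [C1 read: already in M, no change] -> [I,M] (invalidations this op: 0; running total: 0)
Op 3: C1 read [C1 read: already in M, no change] -> [I,M] (invalidations this op: 0; running total: 0)
Op 4: C0 read [C0 read from I: others=['C1=M'] -> C0=S, others downsized to S] -> [S,S] (invalidations this op: 0; running total: 0)
Op 5: C0 write [C0 write: invalidate ['C1=S'] -> C0=M] -> [M,I] (invalidations this op: 1; running total: 1)
Op 6: C1 write [C1 write: invalidate ['C0=M'] -> C1=M] -> [I,M] (invalidations this op: 1; running total: 2)
Op 7: C0 read [C0 read from I: others=['C1=M'] -> C0=S, others downsized to S] -> [S,S] (invalidations this op: 0; running total: 2)
Op 8: C0 read [C0 read: already in S, no change] -> [S,S] (invalidations this op: 0; running total: 2)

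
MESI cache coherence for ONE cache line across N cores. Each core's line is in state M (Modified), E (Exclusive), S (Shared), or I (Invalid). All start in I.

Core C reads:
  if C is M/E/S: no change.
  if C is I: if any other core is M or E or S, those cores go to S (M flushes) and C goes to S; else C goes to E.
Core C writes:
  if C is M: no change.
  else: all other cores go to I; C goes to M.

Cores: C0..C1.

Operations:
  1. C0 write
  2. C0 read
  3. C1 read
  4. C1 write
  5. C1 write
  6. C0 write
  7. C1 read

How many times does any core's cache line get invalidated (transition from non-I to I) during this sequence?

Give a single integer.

Op 1: C0 write [C0 write: invalidate none -> C0=M] -> [M,I] (invalidations this op: 0; running total: 0)
Op 2: C0 read [C0 read: already in M, no change] -> [M,I] (invalidations this op: 0; running total: 0)
Op 3: C1 read [C1 read from I: others=['C0=M'] -> C1=S, others downsized to S] -> [S,S] (invalidations this op: 0; running total: 0)
Op 4: C1 write [C1 write: invalidate ['C0=S'] -> C1=M] -> [I,M] (invalidations this op: 1; running total: 1)
Op 5: C1 write [C1 write: already M (modified), no change] -> [I,M] (invalidations this op: 0; running total: 1)
Op 6: C0 write [C0 write: invalidate ['C1=M'] -> C0=M] -> [M,I] (invalidations this op: 1; running total: 2)
Op 7: C1 read [C1 read from I: others=['C0=M'] -> C1=S, others downsized to S] -> [S,S] (invalidations this op: 0; running total: 2)

Answer: 2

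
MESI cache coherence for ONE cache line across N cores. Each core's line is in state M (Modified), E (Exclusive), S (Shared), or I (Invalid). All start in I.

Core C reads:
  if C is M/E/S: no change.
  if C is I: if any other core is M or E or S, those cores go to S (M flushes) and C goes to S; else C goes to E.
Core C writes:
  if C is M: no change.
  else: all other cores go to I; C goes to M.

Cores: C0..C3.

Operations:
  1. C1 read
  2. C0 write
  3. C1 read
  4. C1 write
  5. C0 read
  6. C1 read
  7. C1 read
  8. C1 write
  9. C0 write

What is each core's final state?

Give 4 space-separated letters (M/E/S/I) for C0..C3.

Op 1: C1 read [C1 read from I: no other sharers -> C1=E (exclusive)] -> [I,E,I,I]
Op 2: C0 write [C0 write: invalidate ['C1=E'] -> C0=M] -> [M,I,I,I]
Op 3: C1 read [C1 read from I: others=['C0=M'] -> C1=S, others downsized to S] -> [S,S,I,I]
Op 4: C1 write [C1 write: invalidate ['C0=S'] -> C1=M] -> [I,M,I,I]
Op 5: C0 read [C0 read from I: others=['C1=M'] -> C0=S, others downsized to S] -> [S,S,I,I]
Op 6: C1 read [C1 read: already in S, no change] -> [S,S,I,I]
Op 7: C1 read [C1 read: already in S, no change] -> [S,S,I,I]
Op 8: C1 write [C1 write: invalidate ['C0=S'] -> C1=M] -> [I,M,I,I]
Op 9: C0 write [C0 write: invalidate ['C1=M'] -> C0=M] -> [M,I,I,I]

Answer: M I I I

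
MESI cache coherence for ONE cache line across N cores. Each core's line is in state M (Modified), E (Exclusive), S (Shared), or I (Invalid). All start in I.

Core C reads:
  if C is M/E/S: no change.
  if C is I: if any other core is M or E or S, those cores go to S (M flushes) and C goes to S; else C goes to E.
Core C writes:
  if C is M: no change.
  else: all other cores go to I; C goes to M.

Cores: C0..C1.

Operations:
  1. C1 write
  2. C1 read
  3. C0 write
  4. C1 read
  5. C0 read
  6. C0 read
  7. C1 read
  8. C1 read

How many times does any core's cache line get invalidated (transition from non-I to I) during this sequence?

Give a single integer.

Answer: 1

Derivation:
Op 1: C1 write [C1 write: invalidate none -> C1=M] -> [I,M] (invalidations this op: 0; running total: 0)
Op 2: C1 read [C1 read: already in M, no change] -> [I,M] (invalidations this op: 0; running total: 0)
Op 3: C0 write [C0 write: invalidate ['C1=M'] -> C0=M] -> [M,I] (invalidations this op: 1; running total: 1)
Op 4: C1 read [C1 read from I: others=['C0=M'] -> C1=S, others downsized to S] -> [S,S] (invalidations this op: 0; running total: 1)
Op 5: C0 read [C0 read: already in S, no change] -> [S,S] (invalidations this op: 0; running total: 1)
Op 6: C0 read [C0 read: already in S, no change] -> [S,S] (invalidations this op: 0; running total: 1)
Op 7: C1 read [C1 read: already in S, no change] -> [S,S] (invalidations this op: 0; running total: 1)
Op 8: C1 read [C1 read: already in S, no change] -> [S,S] (invalidations this op: 0; running total: 1)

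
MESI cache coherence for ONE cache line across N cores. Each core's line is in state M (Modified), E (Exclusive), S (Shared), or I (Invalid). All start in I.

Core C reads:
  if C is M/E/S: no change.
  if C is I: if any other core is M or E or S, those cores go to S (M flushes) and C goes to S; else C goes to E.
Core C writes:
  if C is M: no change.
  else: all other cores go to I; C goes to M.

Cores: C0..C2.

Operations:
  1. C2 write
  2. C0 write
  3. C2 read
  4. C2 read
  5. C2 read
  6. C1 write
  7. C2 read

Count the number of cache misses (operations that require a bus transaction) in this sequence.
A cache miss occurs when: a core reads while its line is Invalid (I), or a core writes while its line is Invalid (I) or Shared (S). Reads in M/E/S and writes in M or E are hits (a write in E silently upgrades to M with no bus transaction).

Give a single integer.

Op 1: C2 write [C2 write: invalidate none -> C2=M] -> [I,I,M] [MISS #1: write from I]
Op 2: C0 write [C0 write: invalidate ['C2=M'] -> C0=M] -> [M,I,I] [MISS #2: write from I]
Op 3: C2 read [C2 read from I: others=['C0=M'] -> C2=S, others downsized to S] -> [S,I,S] [MISS #3: read from I]
Op 4: C2 read [C2 read: already in S, no change] -> [S,I,S] [hit: read from S]
Op 5: C2 read [C2 read: already in S, no change] -> [S,I,S] [hit: read from S]
Op 6: C1 write [C1 write: invalidate ['C0=S', 'C2=S'] -> C1=M] -> [I,M,I] [MISS #4: write from I]
Op 7: C2 read [C2 read from I: others=['C1=M'] -> C2=S, others downsized to S] -> [I,S,S] [MISS #5: read from I]

Answer: 5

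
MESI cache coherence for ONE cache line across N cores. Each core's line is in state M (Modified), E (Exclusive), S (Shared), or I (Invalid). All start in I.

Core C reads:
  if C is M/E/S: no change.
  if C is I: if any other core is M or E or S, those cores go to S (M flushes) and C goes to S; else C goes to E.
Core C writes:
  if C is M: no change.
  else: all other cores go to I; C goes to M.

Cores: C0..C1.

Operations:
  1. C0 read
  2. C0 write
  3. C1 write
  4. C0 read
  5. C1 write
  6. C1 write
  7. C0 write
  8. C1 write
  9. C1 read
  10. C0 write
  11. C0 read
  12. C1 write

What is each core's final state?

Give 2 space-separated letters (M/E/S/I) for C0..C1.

Op 1: C0 read [C0 read from I: no other sharers -> C0=E (exclusive)] -> [E,I]
Op 2: C0 write [C0 write: invalidate none -> C0=M] -> [M,I]
Op 3: C1 write [C1 write: invalidate ['C0=M'] -> C1=M] -> [I,M]
Op 4: C0 read [C0 read from I: others=['C1=M'] -> C0=S, others downsized to S] -> [S,S]
Op 5: C1 write [C1 write: invalidate ['C0=S'] -> C1=M] -> [I,M]
Op 6: C1 write [C1 write: already M (modified), no change] -> [I,M]
Op 7: C0 write [C0 write: invalidate ['C1=M'] -> C0=M] -> [M,I]
Op 8: C1 write [C1 write: invalidate ['C0=M'] -> C1=M] -> [I,M]
Op 9: C1 read [C1 read: already in M, no change] -> [I,M]
Op 10: C0 write [C0 write: invalidate ['C1=M'] -> C0=M] -> [M,I]
Op 11: C0 read [C0 read: already in M, no change] -> [M,I]
Op 12: C1 write [C1 write: invalidate ['C0=M'] -> C1=M] -> [I,M]

Answer: I M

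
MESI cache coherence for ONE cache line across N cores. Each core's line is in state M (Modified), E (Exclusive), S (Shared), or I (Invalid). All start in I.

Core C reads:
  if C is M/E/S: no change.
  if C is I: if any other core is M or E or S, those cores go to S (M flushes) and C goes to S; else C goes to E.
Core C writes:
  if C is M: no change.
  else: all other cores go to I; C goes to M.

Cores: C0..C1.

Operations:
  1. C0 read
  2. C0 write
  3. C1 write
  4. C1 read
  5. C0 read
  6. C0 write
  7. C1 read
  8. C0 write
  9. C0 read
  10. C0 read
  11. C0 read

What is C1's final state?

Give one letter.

Answer: I

Derivation:
Op 1: C0 read [C0 read from I: no other sharers -> C0=E (exclusive)] -> [E,I]
Op 2: C0 write [C0 write: invalidate none -> C0=M] -> [M,I]
Op 3: C1 write [C1 write: invalidate ['C0=M'] -> C1=M] -> [I,M]
Op 4: C1 read [C1 read: already in M, no change] -> [I,M]
Op 5: C0 read [C0 read from I: others=['C1=M'] -> C0=S, others downsized to S] -> [S,S]
Op 6: C0 write [C0 write: invalidate ['C1=S'] -> C0=M] -> [M,I]
Op 7: C1 read [C1 read from I: others=['C0=M'] -> C1=S, others downsized to S] -> [S,S]
Op 8: C0 write [C0 write: invalidate ['C1=S'] -> C0=M] -> [M,I]
Op 9: C0 read [C0 read: already in M, no change] -> [M,I]
Op 10: C0 read [C0 read: already in M, no change] -> [M,I]
Op 11: C0 read [C0 read: already in M, no change] -> [M,I]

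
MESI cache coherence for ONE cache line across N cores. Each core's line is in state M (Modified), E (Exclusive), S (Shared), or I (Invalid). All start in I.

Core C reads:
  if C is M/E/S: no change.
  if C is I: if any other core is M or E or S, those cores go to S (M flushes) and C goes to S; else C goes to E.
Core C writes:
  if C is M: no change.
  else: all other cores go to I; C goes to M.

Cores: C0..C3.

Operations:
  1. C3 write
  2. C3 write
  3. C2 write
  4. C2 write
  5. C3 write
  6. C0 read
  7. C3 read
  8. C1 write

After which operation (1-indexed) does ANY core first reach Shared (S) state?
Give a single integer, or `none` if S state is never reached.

Op 1: C3 write [C3 write: invalidate none -> C3=M] -> [I,I,I,M]
Op 2: C3 write [C3 write: already M (modified), no change] -> [I,I,I,M]
Op 3: C2 write [C2 write: invalidate ['C3=M'] -> C2=M] -> [I,I,M,I]
Op 4: C2 write [C2 write: already M (modified), no change] -> [I,I,M,I]
Op 5: C3 write [C3 write: invalidate ['C2=M'] -> C3=M] -> [I,I,I,M]
Op 6: C0 read [C0 read from I: others=['C3=M'] -> C0=S, others downsized to S] -> [S,I,I,S]
  -> First S state at op 6; remaining ops need not be traced.

Answer: 6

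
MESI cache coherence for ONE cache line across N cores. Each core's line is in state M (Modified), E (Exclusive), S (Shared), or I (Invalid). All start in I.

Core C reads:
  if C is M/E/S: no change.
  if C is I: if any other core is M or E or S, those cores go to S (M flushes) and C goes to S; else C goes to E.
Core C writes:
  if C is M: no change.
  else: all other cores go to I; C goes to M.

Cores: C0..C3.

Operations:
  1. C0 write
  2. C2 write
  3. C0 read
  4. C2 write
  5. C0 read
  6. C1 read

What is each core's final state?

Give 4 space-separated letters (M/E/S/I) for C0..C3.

Op 1: C0 write [C0 write: invalidate none -> C0=M] -> [M,I,I,I]
Op 2: C2 write [C2 write: invalidate ['C0=M'] -> C2=M] -> [I,I,M,I]
Op 3: C0 read [C0 read from I: others=['C2=M'] -> C0=S, others downsized to S] -> [S,I,S,I]
Op 4: C2 write [C2 write: invalidate ['C0=S'] -> C2=M] -> [I,I,M,I]
Op 5: C0 read [C0 read from I: others=['C2=M'] -> C0=S, others downsized to S] -> [S,I,S,I]
Op 6: C1 read [C1 read from I: others=['C0=S', 'C2=S'] -> C1=S, others downsized to S] -> [S,S,S,I]

Answer: S S S I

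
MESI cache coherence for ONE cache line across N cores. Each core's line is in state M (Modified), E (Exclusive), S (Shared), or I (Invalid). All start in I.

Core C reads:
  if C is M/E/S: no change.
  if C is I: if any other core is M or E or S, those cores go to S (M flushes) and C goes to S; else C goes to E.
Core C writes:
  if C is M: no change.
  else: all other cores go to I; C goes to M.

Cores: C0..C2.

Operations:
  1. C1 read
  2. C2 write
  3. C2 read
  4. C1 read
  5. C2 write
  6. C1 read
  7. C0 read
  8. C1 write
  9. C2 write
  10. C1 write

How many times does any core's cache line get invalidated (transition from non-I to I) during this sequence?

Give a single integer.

Op 1: C1 read [C1 read from I: no other sharers -> C1=E (exclusive)] -> [I,E,I] (invalidations this op: 0; running total: 0)
Op 2: C2 write [C2 write: invalidate ['C1=E'] -> C2=M] -> [I,I,M] (invalidations this op: 1; running total: 1)
Op 3: C2 read [C2 read: already in M, no change] -> [I,I,M] (invalidations this op: 0; running total: 1)
Op 4: C1 read [C1 read from I: others=['C2=M'] -> C1=S, others downsized to S] -> [I,S,S] (invalidations this op: 0; running total: 1)
Op 5: C2 write [C2 write: invalidate ['C1=S'] -> C2=M] -> [I,I,M] (invalidations this op: 1; running total: 2)
Op 6: C1 read [C1 read from I: others=['C2=M'] -> C1=S, others downsized to S] -> [I,S,S] (invalidations this op: 0; running total: 2)
Op 7: C0 read [C0 read from I: others=['C1=S', 'C2=S'] -> C0=S, others downsized to S] -> [S,S,S] (invalidations this op: 0; running total: 2)
Op 8: C1 write [C1 write: invalidate ['C0=S', 'C2=S'] -> C1=M] -> [I,M,I] (invalidations this op: 2; running total: 4)
Op 9: C2 write [C2 write: invalidate ['C1=M'] -> C2=M] -> [I,I,M] (invalidations this op: 1; running total: 5)
Op 10: C1 write [C1 write: invalidate ['C2=M'] -> C1=M] -> [I,M,I] (invalidations this op: 1; running total: 6)

Answer: 6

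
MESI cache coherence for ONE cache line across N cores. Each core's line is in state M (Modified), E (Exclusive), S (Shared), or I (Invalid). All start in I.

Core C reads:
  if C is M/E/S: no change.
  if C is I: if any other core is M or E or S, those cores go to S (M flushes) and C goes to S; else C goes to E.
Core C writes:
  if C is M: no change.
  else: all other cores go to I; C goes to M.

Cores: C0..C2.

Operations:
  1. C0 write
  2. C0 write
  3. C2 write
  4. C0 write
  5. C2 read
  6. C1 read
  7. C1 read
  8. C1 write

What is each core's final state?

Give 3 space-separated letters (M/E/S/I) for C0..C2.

Answer: I M I

Derivation:
Op 1: C0 write [C0 write: invalidate none -> C0=M] -> [M,I,I]
Op 2: C0 write [C0 write: already M (modified), no change] -> [M,I,I]
Op 3: C2 write [C2 write: invalidate ['C0=M'] -> C2=M] -> [I,I,M]
Op 4: C0 write [C0 write: invalidate ['C2=M'] -> C0=M] -> [M,I,I]
Op 5: C2 read [C2 read from I: others=['C0=M'] -> C2=S, others downsized to S] -> [S,I,S]
Op 6: C1 read [C1 read from I: others=['C0=S', 'C2=S'] -> C1=S, others downsized to S] -> [S,S,S]
Op 7: C1 read [C1 read: already in S, no change] -> [S,S,S]
Op 8: C1 write [C1 write: invalidate ['C0=S', 'C2=S'] -> C1=M] -> [I,M,I]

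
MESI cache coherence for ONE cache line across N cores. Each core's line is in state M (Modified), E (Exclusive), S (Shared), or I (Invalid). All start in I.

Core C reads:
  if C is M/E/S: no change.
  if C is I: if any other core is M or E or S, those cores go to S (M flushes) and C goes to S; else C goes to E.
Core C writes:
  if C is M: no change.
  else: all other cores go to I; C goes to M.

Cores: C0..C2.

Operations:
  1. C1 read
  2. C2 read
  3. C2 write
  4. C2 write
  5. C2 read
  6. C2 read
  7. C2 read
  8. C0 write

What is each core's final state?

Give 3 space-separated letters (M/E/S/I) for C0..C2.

Answer: M I I

Derivation:
Op 1: C1 read [C1 read from I: no other sharers -> C1=E (exclusive)] -> [I,E,I]
Op 2: C2 read [C2 read from I: others=['C1=E'] -> C2=S, others downsized to S] -> [I,S,S]
Op 3: C2 write [C2 write: invalidate ['C1=S'] -> C2=M] -> [I,I,M]
Op 4: C2 write [C2 write: already M (modified), no change] -> [I,I,M]
Op 5: C2 read [C2 read: already in M, no change] -> [I,I,M]
Op 6: C2 read [C2 read: already in M, no change] -> [I,I,M]
Op 7: C2 read [C2 read: already in M, no change] -> [I,I,M]
Op 8: C0 write [C0 write: invalidate ['C2=M'] -> C0=M] -> [M,I,I]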